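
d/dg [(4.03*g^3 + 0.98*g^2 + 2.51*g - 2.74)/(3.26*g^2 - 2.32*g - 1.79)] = (13.1378*g^4 - 18.6992*g^3 - 32.0973*g^2 + 14.3564*g - 10.8497)/(10.6276*g^4 - 15.1264*g^3 - 6.2884*g^2 + 8.3056*g + 3.2041)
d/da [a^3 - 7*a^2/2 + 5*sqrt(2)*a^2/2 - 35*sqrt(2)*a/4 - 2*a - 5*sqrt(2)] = 3*a^2 - 7*a + 5*sqrt(2)*a - 35*sqrt(2)/4 - 2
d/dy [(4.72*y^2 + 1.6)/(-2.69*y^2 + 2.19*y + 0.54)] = (10.3368*y^2 + 13.7056*y - 3.504)/(7.2361*y^4 - 11.7822*y^3 + 1.8909*y^2 + 2.3652*y + 0.2916)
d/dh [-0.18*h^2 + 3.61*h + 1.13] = 3.61 - 0.36*h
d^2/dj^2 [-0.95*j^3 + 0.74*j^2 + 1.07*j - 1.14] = 1.48 - 5.7*j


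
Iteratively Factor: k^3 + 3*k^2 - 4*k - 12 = (k - 2)*(k^2 + 5*k + 6) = (k - 2)*(k + 2)*(k + 3)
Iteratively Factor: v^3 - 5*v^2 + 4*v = (v - 1)*(v^2 - 4*v) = (v - 4)*(v - 1)*(v)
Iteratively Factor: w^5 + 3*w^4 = (w)*(w^4 + 3*w^3) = w^2*(w^3 + 3*w^2) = w^3*(w^2 + 3*w) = w^3*(w + 3)*(w)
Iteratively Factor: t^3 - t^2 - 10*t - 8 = (t - 4)*(t^2 + 3*t + 2) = (t - 4)*(t + 1)*(t + 2)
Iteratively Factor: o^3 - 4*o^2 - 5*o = (o + 1)*(o^2 - 5*o) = (o - 5)*(o + 1)*(o)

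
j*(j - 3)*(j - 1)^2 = j^4 - 5*j^3 + 7*j^2 - 3*j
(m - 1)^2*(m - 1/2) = m^3 - 5*m^2/2 + 2*m - 1/2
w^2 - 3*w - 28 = (w - 7)*(w + 4)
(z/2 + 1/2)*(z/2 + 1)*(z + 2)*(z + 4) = z^4/4 + 9*z^3/4 + 7*z^2 + 9*z + 4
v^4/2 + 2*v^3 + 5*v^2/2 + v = v*(v/2 + 1)*(v + 1)^2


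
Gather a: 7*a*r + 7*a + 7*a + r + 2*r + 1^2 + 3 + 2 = a*(7*r + 14) + 3*r + 6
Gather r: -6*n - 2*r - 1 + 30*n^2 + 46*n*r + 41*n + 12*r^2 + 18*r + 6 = 30*n^2 + 35*n + 12*r^2 + r*(46*n + 16) + 5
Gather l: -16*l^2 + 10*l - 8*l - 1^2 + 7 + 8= -16*l^2 + 2*l + 14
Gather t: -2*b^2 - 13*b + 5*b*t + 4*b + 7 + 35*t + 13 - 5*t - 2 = -2*b^2 - 9*b + t*(5*b + 30) + 18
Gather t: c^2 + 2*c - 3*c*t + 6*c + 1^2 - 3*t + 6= c^2 + 8*c + t*(-3*c - 3) + 7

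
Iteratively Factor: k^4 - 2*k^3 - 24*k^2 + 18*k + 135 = (k - 5)*(k^3 + 3*k^2 - 9*k - 27) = (k - 5)*(k - 3)*(k^2 + 6*k + 9) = (k - 5)*(k - 3)*(k + 3)*(k + 3)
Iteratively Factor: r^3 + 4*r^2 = (r)*(r^2 + 4*r) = r*(r + 4)*(r)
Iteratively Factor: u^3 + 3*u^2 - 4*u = (u - 1)*(u^2 + 4*u) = u*(u - 1)*(u + 4)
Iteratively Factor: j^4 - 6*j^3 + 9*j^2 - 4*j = (j)*(j^3 - 6*j^2 + 9*j - 4) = j*(j - 1)*(j^2 - 5*j + 4) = j*(j - 1)^2*(j - 4)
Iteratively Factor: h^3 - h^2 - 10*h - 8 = (h + 2)*(h^2 - 3*h - 4) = (h - 4)*(h + 2)*(h + 1)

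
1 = 1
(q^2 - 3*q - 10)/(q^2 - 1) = (q^2 - 3*q - 10)/(q^2 - 1)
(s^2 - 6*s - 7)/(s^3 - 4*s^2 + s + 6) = (s - 7)/(s^2 - 5*s + 6)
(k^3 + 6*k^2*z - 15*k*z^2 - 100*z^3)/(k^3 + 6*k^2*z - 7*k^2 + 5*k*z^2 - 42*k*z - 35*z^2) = (k^2 + k*z - 20*z^2)/(k^2 + k*z - 7*k - 7*z)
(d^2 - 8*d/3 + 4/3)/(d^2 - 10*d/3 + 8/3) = (3*d - 2)/(3*d - 4)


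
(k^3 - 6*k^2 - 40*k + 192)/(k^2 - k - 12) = (k^2 - 2*k - 48)/(k + 3)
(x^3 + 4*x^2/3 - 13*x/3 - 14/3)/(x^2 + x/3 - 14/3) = x + 1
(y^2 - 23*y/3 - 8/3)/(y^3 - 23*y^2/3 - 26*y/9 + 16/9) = 3*(3*y + 1)/(9*y^2 + 3*y - 2)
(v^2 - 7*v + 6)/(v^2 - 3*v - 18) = (v - 1)/(v + 3)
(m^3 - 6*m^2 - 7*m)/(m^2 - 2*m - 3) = m*(m - 7)/(m - 3)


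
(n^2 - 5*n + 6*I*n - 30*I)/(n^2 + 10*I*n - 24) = (n - 5)/(n + 4*I)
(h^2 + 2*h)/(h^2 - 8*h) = (h + 2)/(h - 8)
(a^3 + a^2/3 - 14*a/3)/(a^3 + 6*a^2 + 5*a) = (3*a^2 + a - 14)/(3*(a^2 + 6*a + 5))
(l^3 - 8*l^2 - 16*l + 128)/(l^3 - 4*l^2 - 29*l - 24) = (l^2 - 16)/(l^2 + 4*l + 3)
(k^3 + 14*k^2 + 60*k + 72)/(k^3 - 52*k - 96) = (k + 6)/(k - 8)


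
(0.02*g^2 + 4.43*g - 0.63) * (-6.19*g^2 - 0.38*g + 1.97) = -0.1238*g^4 - 27.4293*g^3 + 2.2557*g^2 + 8.9665*g - 1.2411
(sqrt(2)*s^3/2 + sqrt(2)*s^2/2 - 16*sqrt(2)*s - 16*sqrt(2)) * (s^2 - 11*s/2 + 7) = sqrt(2)*s^5/2 - 9*sqrt(2)*s^4/4 - 61*sqrt(2)*s^3/4 + 151*sqrt(2)*s^2/2 - 24*sqrt(2)*s - 112*sqrt(2)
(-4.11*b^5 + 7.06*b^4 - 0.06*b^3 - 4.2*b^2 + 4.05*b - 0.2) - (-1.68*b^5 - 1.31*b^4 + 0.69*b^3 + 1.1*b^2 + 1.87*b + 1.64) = -2.43*b^5 + 8.37*b^4 - 0.75*b^3 - 5.3*b^2 + 2.18*b - 1.84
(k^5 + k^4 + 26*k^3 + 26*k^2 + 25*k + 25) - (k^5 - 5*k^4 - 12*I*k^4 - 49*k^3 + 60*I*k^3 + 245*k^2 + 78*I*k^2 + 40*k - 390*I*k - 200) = 6*k^4 + 12*I*k^4 + 75*k^3 - 60*I*k^3 - 219*k^2 - 78*I*k^2 - 15*k + 390*I*k + 225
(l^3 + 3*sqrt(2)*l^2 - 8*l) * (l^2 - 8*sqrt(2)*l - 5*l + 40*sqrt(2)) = l^5 - 5*sqrt(2)*l^4 - 5*l^4 - 56*l^3 + 25*sqrt(2)*l^3 + 64*sqrt(2)*l^2 + 280*l^2 - 320*sqrt(2)*l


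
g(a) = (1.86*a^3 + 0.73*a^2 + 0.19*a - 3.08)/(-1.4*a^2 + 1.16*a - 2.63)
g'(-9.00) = -1.33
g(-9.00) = 10.29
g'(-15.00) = -1.33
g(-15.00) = 18.26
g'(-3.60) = -1.23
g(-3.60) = 3.25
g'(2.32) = -2.16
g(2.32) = -3.28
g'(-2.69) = -1.12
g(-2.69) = 2.17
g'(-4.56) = -1.28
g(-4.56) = 4.46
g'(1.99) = -2.39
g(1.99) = -2.53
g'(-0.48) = 0.43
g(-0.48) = 0.91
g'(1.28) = -2.79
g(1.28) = -0.66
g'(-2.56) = -1.09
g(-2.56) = 2.03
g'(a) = (2.8*a - 1.16)*(1.86*a^3 + 0.73*a^2 + 0.19*a - 3.08)/(-1.4*a^2 + 1.16*a - 2.63)^2 + (5.58*a^2 + 1.46*a + 0.19)/(-1.4*a^2 + 1.16*a - 2.63)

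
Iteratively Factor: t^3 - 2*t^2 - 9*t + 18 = (t - 2)*(t^2 - 9) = (t - 2)*(t + 3)*(t - 3)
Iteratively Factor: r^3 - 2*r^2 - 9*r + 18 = (r - 2)*(r^2 - 9) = (r - 3)*(r - 2)*(r + 3)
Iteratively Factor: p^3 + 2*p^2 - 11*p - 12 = (p + 4)*(p^2 - 2*p - 3) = (p - 3)*(p + 4)*(p + 1)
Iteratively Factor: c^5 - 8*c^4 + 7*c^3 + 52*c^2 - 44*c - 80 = (c + 2)*(c^4 - 10*c^3 + 27*c^2 - 2*c - 40) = (c - 5)*(c + 2)*(c^3 - 5*c^2 + 2*c + 8) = (c - 5)*(c - 2)*(c + 2)*(c^2 - 3*c - 4) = (c - 5)*(c - 4)*(c - 2)*(c + 2)*(c + 1)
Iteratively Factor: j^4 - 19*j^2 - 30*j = (j + 3)*(j^3 - 3*j^2 - 10*j) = (j - 5)*(j + 3)*(j^2 + 2*j) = j*(j - 5)*(j + 3)*(j + 2)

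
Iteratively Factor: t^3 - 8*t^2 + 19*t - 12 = (t - 1)*(t^2 - 7*t + 12) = (t - 4)*(t - 1)*(t - 3)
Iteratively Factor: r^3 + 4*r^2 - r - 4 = (r + 4)*(r^2 - 1) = (r + 1)*(r + 4)*(r - 1)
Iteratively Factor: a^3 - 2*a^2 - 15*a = (a + 3)*(a^2 - 5*a) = a*(a + 3)*(a - 5)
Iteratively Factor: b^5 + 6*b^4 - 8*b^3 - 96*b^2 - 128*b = (b + 2)*(b^4 + 4*b^3 - 16*b^2 - 64*b) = (b + 2)*(b + 4)*(b^3 - 16*b) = (b + 2)*(b + 4)^2*(b^2 - 4*b) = (b - 4)*(b + 2)*(b + 4)^2*(b)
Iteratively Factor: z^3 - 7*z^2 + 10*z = (z - 2)*(z^2 - 5*z) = z*(z - 2)*(z - 5)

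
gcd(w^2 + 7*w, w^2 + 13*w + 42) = w + 7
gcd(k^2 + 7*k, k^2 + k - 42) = k + 7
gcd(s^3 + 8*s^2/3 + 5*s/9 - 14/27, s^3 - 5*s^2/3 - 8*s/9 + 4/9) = s^2 + s/3 - 2/9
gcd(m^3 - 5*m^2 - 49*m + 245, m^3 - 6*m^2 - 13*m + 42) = m - 7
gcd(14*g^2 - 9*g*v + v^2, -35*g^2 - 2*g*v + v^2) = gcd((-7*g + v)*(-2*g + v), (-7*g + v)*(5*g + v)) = -7*g + v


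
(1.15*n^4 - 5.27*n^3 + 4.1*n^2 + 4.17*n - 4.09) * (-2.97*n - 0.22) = -3.4155*n^5 + 15.3989*n^4 - 11.0176*n^3 - 13.2869*n^2 + 11.2299*n + 0.8998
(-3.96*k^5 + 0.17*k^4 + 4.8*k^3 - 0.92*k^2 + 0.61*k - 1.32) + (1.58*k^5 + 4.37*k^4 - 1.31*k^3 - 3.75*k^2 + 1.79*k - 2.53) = -2.38*k^5 + 4.54*k^4 + 3.49*k^3 - 4.67*k^2 + 2.4*k - 3.85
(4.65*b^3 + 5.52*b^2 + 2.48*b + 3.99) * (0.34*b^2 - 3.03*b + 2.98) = 1.581*b^5 - 12.2127*b^4 - 2.0254*b^3 + 10.2918*b^2 - 4.6993*b + 11.8902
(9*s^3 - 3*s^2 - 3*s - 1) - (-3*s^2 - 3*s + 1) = 9*s^3 - 2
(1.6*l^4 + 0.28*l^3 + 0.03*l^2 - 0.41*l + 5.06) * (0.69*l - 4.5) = 1.104*l^5 - 7.0068*l^4 - 1.2393*l^3 - 0.4179*l^2 + 5.3364*l - 22.77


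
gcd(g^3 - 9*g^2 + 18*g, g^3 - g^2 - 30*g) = g^2 - 6*g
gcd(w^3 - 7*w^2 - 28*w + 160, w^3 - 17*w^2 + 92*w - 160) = w^2 - 12*w + 32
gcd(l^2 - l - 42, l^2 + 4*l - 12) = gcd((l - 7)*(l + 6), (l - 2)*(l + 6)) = l + 6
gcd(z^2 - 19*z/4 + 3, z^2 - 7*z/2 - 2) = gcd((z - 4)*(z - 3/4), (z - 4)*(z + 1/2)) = z - 4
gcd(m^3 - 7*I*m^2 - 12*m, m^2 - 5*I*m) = m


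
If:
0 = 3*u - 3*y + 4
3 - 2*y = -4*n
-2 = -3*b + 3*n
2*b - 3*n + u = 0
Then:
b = -5/6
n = -3/2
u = -17/6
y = -3/2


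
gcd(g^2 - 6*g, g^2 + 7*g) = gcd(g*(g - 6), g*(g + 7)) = g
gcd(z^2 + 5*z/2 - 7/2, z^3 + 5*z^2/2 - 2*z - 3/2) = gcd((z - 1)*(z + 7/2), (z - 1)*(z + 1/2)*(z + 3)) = z - 1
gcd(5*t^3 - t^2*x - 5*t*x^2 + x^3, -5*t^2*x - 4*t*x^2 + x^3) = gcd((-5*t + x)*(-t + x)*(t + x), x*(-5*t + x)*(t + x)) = -5*t^2 - 4*t*x + x^2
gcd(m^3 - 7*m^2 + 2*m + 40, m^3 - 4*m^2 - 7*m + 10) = m^2 - 3*m - 10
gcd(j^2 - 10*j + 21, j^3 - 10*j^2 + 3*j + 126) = j - 7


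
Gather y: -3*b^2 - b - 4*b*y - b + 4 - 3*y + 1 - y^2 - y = -3*b^2 - 2*b - y^2 + y*(-4*b - 4) + 5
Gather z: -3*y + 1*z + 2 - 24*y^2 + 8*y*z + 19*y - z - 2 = -24*y^2 + 8*y*z + 16*y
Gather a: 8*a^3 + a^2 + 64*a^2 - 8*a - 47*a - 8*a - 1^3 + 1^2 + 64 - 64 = 8*a^3 + 65*a^2 - 63*a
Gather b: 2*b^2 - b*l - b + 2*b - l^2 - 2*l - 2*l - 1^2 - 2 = 2*b^2 + b*(1 - l) - l^2 - 4*l - 3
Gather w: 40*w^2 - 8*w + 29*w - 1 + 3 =40*w^2 + 21*w + 2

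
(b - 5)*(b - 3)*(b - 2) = b^3 - 10*b^2 + 31*b - 30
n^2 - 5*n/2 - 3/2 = (n - 3)*(n + 1/2)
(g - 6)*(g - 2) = g^2 - 8*g + 12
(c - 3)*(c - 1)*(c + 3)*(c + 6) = c^4 + 5*c^3 - 15*c^2 - 45*c + 54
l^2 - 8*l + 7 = (l - 7)*(l - 1)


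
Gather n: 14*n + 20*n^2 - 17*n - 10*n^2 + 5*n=10*n^2 + 2*n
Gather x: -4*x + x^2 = x^2 - 4*x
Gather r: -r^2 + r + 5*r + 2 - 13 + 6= -r^2 + 6*r - 5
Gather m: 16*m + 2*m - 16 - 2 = 18*m - 18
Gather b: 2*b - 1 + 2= 2*b + 1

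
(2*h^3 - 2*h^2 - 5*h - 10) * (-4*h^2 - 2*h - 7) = -8*h^5 + 4*h^4 + 10*h^3 + 64*h^2 + 55*h + 70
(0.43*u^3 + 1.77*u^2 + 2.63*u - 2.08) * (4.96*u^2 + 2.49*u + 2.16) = 2.1328*u^5 + 9.8499*u^4 + 18.3809*u^3 + 0.0550999999999995*u^2 + 0.5016*u - 4.4928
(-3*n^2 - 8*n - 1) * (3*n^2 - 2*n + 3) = -9*n^4 - 18*n^3 + 4*n^2 - 22*n - 3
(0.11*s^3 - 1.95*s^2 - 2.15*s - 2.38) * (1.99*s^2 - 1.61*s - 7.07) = 0.2189*s^5 - 4.0576*s^4 - 1.9167*s^3 + 12.5118*s^2 + 19.0323*s + 16.8266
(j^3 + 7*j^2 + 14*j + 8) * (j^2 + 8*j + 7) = j^5 + 15*j^4 + 77*j^3 + 169*j^2 + 162*j + 56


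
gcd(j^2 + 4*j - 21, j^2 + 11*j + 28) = j + 7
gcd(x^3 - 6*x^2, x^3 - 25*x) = x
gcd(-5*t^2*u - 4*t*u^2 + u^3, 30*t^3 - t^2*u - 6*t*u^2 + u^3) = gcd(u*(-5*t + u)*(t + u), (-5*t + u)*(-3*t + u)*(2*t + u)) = 5*t - u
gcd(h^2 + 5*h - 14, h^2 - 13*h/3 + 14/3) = h - 2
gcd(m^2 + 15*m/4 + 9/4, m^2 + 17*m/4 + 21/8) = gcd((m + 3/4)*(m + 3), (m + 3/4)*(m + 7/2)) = m + 3/4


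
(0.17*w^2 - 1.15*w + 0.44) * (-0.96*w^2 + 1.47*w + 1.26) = -0.1632*w^4 + 1.3539*w^3 - 1.8987*w^2 - 0.8022*w + 0.5544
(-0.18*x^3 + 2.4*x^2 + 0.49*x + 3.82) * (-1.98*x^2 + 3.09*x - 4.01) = 0.3564*x^5 - 5.3082*x^4 + 7.1676*x^3 - 15.6735*x^2 + 9.8389*x - 15.3182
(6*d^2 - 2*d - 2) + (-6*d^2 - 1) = -2*d - 3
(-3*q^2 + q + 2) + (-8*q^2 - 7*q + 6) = -11*q^2 - 6*q + 8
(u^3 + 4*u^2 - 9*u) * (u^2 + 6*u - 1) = u^5 + 10*u^4 + 14*u^3 - 58*u^2 + 9*u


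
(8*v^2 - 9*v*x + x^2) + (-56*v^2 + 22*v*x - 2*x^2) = -48*v^2 + 13*v*x - x^2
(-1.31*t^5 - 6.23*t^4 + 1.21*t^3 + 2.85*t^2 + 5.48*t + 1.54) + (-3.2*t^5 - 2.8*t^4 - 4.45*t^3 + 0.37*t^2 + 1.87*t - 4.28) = -4.51*t^5 - 9.03*t^4 - 3.24*t^3 + 3.22*t^2 + 7.35*t - 2.74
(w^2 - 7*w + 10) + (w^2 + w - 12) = 2*w^2 - 6*w - 2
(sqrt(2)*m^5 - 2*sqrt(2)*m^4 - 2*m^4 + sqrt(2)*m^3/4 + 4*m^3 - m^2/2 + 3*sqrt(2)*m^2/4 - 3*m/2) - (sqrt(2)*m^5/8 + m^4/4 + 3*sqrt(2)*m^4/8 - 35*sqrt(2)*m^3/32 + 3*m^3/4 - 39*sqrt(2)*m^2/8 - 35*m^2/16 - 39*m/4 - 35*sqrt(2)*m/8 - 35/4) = 7*sqrt(2)*m^5/8 - 19*sqrt(2)*m^4/8 - 9*m^4/4 + 43*sqrt(2)*m^3/32 + 13*m^3/4 + 27*m^2/16 + 45*sqrt(2)*m^2/8 + 35*sqrt(2)*m/8 + 33*m/4 + 35/4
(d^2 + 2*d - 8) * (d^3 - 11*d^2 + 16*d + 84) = d^5 - 9*d^4 - 14*d^3 + 204*d^2 + 40*d - 672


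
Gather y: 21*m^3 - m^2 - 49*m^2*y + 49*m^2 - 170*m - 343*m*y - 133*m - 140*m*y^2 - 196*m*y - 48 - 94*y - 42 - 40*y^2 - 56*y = 21*m^3 + 48*m^2 - 303*m + y^2*(-140*m - 40) + y*(-49*m^2 - 539*m - 150) - 90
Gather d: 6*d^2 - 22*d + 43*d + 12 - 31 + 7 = 6*d^2 + 21*d - 12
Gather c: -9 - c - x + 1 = -c - x - 8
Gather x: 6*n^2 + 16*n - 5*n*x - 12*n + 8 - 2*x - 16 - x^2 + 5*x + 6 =6*n^2 + 4*n - x^2 + x*(3 - 5*n) - 2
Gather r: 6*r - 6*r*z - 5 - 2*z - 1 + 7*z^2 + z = r*(6 - 6*z) + 7*z^2 - z - 6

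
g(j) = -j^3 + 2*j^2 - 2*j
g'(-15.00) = -737.00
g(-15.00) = 3855.00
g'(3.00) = -17.00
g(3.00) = -15.00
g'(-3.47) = -52.00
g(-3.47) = 72.80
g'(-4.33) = -75.57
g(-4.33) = 127.34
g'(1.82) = -4.66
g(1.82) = -3.04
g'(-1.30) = -12.27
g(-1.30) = 8.18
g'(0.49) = -0.76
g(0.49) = -0.62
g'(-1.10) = -10.03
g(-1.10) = 5.95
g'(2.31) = -8.77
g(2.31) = -6.27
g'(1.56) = -3.06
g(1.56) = -2.05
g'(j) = -3*j^2 + 4*j - 2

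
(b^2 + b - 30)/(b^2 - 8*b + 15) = (b + 6)/(b - 3)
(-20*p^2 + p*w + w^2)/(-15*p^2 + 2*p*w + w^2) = (4*p - w)/(3*p - w)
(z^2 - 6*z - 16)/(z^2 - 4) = (z - 8)/(z - 2)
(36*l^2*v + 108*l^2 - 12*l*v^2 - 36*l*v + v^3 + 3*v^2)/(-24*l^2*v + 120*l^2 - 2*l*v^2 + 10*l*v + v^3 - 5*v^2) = (-6*l*v - 18*l + v^2 + 3*v)/(4*l*v - 20*l + v^2 - 5*v)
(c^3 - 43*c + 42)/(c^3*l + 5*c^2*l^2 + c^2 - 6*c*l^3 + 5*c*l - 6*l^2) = (c^3 - 43*c + 42)/(c^3*l + 5*c^2*l^2 + c^2 - 6*c*l^3 + 5*c*l - 6*l^2)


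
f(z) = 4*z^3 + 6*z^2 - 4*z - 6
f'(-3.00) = 68.00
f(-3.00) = -48.00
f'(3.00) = 140.00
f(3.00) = 144.00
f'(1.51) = 41.48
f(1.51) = 15.41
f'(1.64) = 47.96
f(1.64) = 21.22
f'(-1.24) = -0.43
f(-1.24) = 0.56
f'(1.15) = 25.67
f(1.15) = 3.42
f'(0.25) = -0.25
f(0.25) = -6.56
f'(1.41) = 36.78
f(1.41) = 11.50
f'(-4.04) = 143.38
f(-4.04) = -155.67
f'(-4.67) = 201.67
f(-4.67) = -263.86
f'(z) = 12*z^2 + 12*z - 4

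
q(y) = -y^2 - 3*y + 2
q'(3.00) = -9.00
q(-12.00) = -106.00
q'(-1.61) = 0.22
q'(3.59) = -10.18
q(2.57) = -12.31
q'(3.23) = -9.46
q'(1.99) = -6.98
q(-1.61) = 4.24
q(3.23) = -18.12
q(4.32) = -29.62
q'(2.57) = -8.14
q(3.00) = -16.00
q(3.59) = -21.66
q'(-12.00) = 21.00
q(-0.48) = 3.21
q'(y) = -2*y - 3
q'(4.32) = -11.64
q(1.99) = -7.93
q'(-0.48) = -2.04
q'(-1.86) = 0.72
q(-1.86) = 4.12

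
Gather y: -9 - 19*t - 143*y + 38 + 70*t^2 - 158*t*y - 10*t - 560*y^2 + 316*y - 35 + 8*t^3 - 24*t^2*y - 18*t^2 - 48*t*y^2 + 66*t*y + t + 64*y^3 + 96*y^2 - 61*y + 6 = 8*t^3 + 52*t^2 - 28*t + 64*y^3 + y^2*(-48*t - 464) + y*(-24*t^2 - 92*t + 112)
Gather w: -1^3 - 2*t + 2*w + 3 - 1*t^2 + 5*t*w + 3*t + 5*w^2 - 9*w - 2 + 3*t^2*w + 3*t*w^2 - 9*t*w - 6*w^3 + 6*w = -t^2 + t - 6*w^3 + w^2*(3*t + 5) + w*(3*t^2 - 4*t - 1)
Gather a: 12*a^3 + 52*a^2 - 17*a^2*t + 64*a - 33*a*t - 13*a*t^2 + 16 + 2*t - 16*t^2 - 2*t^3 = 12*a^3 + a^2*(52 - 17*t) + a*(-13*t^2 - 33*t + 64) - 2*t^3 - 16*t^2 + 2*t + 16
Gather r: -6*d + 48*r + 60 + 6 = -6*d + 48*r + 66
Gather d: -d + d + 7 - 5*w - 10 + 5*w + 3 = 0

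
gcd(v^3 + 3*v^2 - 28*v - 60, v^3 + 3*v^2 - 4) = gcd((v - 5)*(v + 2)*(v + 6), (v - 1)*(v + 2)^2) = v + 2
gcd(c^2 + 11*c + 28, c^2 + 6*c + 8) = c + 4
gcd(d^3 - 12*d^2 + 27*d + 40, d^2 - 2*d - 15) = d - 5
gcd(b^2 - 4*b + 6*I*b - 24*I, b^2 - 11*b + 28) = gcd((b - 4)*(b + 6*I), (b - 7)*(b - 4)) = b - 4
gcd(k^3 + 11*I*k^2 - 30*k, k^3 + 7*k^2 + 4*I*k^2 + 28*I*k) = k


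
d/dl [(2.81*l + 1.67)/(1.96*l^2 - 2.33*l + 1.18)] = (-5.5076*l^2 - 6.5464*l + 7.2069)/(3.8416*l^4 - 9.1336*l^3 + 10.0545*l^2 - 5.4988*l + 1.3924)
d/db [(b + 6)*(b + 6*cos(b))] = b - (b + 6)*(6*sin(b) - 1) + 6*cos(b)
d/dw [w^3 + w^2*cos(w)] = w*(-w*sin(w) + 3*w + 2*cos(w))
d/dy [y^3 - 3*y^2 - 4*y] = 3*y^2 - 6*y - 4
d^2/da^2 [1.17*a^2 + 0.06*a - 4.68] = 2.34000000000000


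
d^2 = d^2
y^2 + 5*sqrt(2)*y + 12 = (y + 2*sqrt(2))*(y + 3*sqrt(2))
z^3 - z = z*(z - 1)*(z + 1)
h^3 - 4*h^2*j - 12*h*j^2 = h*(h - 6*j)*(h + 2*j)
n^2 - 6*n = n*(n - 6)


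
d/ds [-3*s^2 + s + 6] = 1 - 6*s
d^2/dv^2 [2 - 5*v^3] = -30*v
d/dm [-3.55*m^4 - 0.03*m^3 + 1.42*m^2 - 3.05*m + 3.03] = -14.2*m^3 - 0.09*m^2 + 2.84*m - 3.05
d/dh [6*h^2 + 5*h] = 12*h + 5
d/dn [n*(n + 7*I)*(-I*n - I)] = -3*I*n^2 + 2*n*(7 - I) + 7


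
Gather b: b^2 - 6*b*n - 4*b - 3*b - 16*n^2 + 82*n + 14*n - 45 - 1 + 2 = b^2 + b*(-6*n - 7) - 16*n^2 + 96*n - 44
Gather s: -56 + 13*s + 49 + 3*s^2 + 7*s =3*s^2 + 20*s - 7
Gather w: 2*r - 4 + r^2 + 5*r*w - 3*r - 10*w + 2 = r^2 - r + w*(5*r - 10) - 2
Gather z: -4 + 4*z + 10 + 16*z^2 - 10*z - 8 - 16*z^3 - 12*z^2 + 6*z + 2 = -16*z^3 + 4*z^2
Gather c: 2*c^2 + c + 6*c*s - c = 2*c^2 + 6*c*s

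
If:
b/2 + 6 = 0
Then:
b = -12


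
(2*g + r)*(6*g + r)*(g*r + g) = 12*g^3*r + 12*g^3 + 8*g^2*r^2 + 8*g^2*r + g*r^3 + g*r^2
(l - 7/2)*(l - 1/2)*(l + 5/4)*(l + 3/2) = l^4 - 5*l^3/4 - 59*l^2/8 - 43*l/16 + 105/32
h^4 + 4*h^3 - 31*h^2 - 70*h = h*(h - 5)*(h + 2)*(h + 7)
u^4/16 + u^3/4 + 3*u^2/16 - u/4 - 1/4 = (u/4 + 1/2)^2*(u - 1)*(u + 1)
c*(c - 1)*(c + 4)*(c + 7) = c^4 + 10*c^3 + 17*c^2 - 28*c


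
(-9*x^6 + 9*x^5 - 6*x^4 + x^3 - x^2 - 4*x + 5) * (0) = 0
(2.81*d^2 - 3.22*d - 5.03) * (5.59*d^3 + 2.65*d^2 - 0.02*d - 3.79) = 15.7079*d^5 - 10.5533*d^4 - 36.7069*d^3 - 23.915*d^2 + 12.3044*d + 19.0637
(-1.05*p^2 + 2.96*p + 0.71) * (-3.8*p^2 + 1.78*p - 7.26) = 3.99*p^4 - 13.117*p^3 + 10.1938*p^2 - 20.2258*p - 5.1546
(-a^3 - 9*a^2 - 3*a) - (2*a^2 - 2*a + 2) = -a^3 - 11*a^2 - a - 2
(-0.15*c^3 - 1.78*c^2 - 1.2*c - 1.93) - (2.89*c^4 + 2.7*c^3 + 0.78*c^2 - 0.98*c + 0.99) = -2.89*c^4 - 2.85*c^3 - 2.56*c^2 - 0.22*c - 2.92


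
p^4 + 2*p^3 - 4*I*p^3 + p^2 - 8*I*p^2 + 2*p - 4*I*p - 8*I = (p + 2)*(p - 4*I)*(p - I)*(p + I)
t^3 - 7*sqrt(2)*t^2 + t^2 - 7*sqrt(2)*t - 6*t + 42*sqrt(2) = (t - 2)*(t + 3)*(t - 7*sqrt(2))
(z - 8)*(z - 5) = z^2 - 13*z + 40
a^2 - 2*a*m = a*(a - 2*m)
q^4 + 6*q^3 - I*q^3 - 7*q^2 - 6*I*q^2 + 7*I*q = q*(q - 1)*(q + 7)*(q - I)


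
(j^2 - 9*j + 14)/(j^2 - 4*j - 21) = (j - 2)/(j + 3)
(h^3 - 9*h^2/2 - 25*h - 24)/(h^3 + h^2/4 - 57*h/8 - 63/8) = 4*(h^2 - 6*h - 16)/(4*h^2 - 5*h - 21)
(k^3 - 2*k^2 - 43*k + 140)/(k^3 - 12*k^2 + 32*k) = (k^2 + 2*k - 35)/(k*(k - 8))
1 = 1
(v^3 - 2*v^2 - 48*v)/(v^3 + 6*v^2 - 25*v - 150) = v*(v - 8)/(v^2 - 25)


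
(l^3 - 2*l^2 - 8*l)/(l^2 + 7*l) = (l^2 - 2*l - 8)/(l + 7)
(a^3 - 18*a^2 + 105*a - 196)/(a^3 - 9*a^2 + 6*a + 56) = (a - 7)/(a + 2)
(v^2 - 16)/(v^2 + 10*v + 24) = (v - 4)/(v + 6)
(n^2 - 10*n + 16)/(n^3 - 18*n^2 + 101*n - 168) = (n - 2)/(n^2 - 10*n + 21)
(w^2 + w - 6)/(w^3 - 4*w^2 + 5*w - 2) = (w + 3)/(w^2 - 2*w + 1)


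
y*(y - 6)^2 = y^3 - 12*y^2 + 36*y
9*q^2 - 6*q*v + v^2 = (-3*q + v)^2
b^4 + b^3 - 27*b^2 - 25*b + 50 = (b - 5)*(b - 1)*(b + 2)*(b + 5)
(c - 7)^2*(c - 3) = c^3 - 17*c^2 + 91*c - 147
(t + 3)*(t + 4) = t^2 + 7*t + 12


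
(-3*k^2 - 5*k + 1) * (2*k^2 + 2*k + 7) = -6*k^4 - 16*k^3 - 29*k^2 - 33*k + 7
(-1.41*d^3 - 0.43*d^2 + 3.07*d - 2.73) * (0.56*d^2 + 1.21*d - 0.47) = -0.7896*d^5 - 1.9469*d^4 + 1.8616*d^3 + 2.388*d^2 - 4.7462*d + 1.2831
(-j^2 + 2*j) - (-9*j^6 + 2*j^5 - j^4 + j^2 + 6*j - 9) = 9*j^6 - 2*j^5 + j^4 - 2*j^2 - 4*j + 9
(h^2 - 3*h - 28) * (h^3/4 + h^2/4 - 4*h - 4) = h^5/4 - h^4/2 - 47*h^3/4 + h^2 + 124*h + 112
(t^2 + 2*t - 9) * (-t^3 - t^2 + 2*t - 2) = -t^5 - 3*t^4 + 9*t^3 + 11*t^2 - 22*t + 18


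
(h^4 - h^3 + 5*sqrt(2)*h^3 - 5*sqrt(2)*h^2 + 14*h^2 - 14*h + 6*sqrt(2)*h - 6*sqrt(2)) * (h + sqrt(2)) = h^5 - h^4 + 6*sqrt(2)*h^4 - 6*sqrt(2)*h^3 + 24*h^3 - 24*h^2 + 20*sqrt(2)*h^2 - 20*sqrt(2)*h + 12*h - 12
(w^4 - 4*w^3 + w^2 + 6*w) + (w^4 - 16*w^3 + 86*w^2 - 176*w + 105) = 2*w^4 - 20*w^3 + 87*w^2 - 170*w + 105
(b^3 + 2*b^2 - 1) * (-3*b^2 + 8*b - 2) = -3*b^5 + 2*b^4 + 14*b^3 - b^2 - 8*b + 2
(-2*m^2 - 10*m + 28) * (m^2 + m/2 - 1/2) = -2*m^4 - 11*m^3 + 24*m^2 + 19*m - 14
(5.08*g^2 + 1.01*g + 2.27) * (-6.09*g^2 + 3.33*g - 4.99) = -30.9372*g^4 + 10.7655*g^3 - 35.8102*g^2 + 2.5192*g - 11.3273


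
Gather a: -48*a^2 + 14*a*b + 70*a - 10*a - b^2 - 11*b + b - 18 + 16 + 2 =-48*a^2 + a*(14*b + 60) - b^2 - 10*b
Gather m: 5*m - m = 4*m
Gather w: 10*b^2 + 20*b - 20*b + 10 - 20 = 10*b^2 - 10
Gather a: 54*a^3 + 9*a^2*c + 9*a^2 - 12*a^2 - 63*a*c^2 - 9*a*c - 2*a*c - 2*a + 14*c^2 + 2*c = 54*a^3 + a^2*(9*c - 3) + a*(-63*c^2 - 11*c - 2) + 14*c^2 + 2*c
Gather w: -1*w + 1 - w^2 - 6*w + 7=-w^2 - 7*w + 8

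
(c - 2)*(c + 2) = c^2 - 4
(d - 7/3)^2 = d^2 - 14*d/3 + 49/9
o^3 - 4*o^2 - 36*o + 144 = (o - 6)*(o - 4)*(o + 6)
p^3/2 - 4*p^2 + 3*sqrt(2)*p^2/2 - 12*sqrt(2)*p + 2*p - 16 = (p/2 + sqrt(2))*(p - 8)*(p + sqrt(2))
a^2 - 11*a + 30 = (a - 6)*(a - 5)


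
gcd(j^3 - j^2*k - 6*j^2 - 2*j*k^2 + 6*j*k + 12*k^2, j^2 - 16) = 1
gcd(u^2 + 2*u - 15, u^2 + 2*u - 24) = 1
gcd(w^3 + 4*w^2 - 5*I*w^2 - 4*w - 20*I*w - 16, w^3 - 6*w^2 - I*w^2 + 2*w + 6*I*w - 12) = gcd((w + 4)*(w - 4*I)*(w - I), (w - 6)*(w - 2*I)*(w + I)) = 1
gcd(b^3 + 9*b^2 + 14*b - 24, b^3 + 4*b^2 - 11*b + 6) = b^2 + 5*b - 6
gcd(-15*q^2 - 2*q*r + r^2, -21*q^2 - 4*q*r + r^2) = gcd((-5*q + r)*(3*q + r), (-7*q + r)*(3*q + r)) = 3*q + r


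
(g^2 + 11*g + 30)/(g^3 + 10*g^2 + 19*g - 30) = 1/(g - 1)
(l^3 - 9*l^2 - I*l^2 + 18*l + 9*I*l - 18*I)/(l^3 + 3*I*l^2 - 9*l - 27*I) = (l^2 - l*(6 + I) + 6*I)/(l^2 + 3*l*(1 + I) + 9*I)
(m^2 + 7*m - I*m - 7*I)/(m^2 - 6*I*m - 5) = (m + 7)/(m - 5*I)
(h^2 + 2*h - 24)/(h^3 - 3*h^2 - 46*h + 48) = (h - 4)/(h^2 - 9*h + 8)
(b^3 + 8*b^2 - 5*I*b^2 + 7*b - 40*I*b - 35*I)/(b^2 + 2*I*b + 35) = (b^2 + 8*b + 7)/(b + 7*I)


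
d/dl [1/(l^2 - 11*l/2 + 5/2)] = 2*(11 - 4*l)/(2*l^2 - 11*l + 5)^2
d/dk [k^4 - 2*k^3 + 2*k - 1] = 4*k^3 - 6*k^2 + 2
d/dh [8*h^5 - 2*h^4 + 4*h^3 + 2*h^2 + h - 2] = 40*h^4 - 8*h^3 + 12*h^2 + 4*h + 1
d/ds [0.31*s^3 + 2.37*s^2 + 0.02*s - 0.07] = 0.93*s^2 + 4.74*s + 0.02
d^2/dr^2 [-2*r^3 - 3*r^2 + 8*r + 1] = -12*r - 6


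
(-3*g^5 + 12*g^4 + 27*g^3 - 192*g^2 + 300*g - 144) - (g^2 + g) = -3*g^5 + 12*g^4 + 27*g^3 - 193*g^2 + 299*g - 144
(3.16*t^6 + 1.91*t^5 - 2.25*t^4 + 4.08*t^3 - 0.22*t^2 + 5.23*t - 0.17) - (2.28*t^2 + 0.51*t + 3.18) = 3.16*t^6 + 1.91*t^5 - 2.25*t^4 + 4.08*t^3 - 2.5*t^2 + 4.72*t - 3.35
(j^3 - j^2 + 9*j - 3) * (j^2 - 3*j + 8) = j^5 - 4*j^4 + 20*j^3 - 38*j^2 + 81*j - 24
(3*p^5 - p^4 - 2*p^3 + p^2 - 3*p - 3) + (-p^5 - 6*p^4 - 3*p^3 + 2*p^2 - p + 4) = 2*p^5 - 7*p^4 - 5*p^3 + 3*p^2 - 4*p + 1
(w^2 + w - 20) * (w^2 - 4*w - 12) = w^4 - 3*w^3 - 36*w^2 + 68*w + 240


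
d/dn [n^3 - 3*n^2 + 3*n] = 3*n^2 - 6*n + 3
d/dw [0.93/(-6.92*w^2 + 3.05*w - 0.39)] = (12.8712*w - 2.8365)/(6.92*w^2 - 3.05*w + 0.39)^2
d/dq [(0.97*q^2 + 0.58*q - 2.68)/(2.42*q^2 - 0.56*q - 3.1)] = (-1.9468*q^2 + 6.9572*q - 3.2988)/(5.8564*q^4 - 2.7104*q^3 - 14.6904*q^2 + 3.472*q + 9.61)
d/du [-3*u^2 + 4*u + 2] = 4 - 6*u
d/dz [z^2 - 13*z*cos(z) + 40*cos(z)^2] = 13*z*sin(z) + 2*z - 40*sin(2*z) - 13*cos(z)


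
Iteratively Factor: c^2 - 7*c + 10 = (c - 5)*(c - 2)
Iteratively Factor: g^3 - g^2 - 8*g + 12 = (g - 2)*(g^2 + g - 6) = (g - 2)*(g + 3)*(g - 2)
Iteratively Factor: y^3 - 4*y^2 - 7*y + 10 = (y + 2)*(y^2 - 6*y + 5) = (y - 1)*(y + 2)*(y - 5)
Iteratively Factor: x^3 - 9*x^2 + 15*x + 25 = (x + 1)*(x^2 - 10*x + 25) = (x - 5)*(x + 1)*(x - 5)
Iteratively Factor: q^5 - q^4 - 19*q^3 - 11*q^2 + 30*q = (q - 5)*(q^4 + 4*q^3 + q^2 - 6*q) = q*(q - 5)*(q^3 + 4*q^2 + q - 6) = q*(q - 5)*(q + 3)*(q^2 + q - 2) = q*(q - 5)*(q + 2)*(q + 3)*(q - 1)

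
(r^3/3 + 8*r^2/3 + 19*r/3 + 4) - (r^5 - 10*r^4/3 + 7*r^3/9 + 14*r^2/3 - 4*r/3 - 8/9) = -r^5 + 10*r^4/3 - 4*r^3/9 - 2*r^2 + 23*r/3 + 44/9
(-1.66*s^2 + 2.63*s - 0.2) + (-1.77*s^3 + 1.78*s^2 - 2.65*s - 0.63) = -1.77*s^3 + 0.12*s^2 - 0.02*s - 0.83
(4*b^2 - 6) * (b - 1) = 4*b^3 - 4*b^2 - 6*b + 6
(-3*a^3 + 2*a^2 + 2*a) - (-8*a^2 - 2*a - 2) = -3*a^3 + 10*a^2 + 4*a + 2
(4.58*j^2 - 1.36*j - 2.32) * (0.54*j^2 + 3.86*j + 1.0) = 2.4732*j^4 + 16.9444*j^3 - 1.9224*j^2 - 10.3152*j - 2.32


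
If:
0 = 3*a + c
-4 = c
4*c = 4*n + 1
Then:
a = 4/3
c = -4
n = -17/4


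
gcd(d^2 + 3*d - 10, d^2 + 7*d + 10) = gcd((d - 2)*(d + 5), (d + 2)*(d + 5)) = d + 5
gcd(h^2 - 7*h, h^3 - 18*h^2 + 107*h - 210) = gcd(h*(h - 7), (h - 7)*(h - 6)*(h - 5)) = h - 7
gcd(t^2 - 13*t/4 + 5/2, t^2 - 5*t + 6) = t - 2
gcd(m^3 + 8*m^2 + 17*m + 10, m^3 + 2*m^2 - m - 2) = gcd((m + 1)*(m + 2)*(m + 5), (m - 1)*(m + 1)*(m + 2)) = m^2 + 3*m + 2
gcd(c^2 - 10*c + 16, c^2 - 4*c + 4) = c - 2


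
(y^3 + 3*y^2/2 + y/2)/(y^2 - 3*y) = (2*y^2 + 3*y + 1)/(2*(y - 3))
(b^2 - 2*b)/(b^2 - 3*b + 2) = b/(b - 1)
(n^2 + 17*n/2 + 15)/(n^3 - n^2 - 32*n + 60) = (n + 5/2)/(n^2 - 7*n + 10)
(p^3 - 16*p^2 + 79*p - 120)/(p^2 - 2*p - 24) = (-p^3 + 16*p^2 - 79*p + 120)/(-p^2 + 2*p + 24)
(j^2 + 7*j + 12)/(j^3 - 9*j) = (j + 4)/(j*(j - 3))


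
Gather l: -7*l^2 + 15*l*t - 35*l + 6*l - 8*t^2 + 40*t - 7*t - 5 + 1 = -7*l^2 + l*(15*t - 29) - 8*t^2 + 33*t - 4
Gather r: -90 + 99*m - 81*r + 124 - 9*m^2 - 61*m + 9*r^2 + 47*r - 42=-9*m^2 + 38*m + 9*r^2 - 34*r - 8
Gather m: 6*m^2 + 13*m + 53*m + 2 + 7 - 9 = 6*m^2 + 66*m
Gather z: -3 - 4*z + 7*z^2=7*z^2 - 4*z - 3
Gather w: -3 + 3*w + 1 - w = 2*w - 2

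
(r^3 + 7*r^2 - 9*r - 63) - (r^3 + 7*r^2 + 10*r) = -19*r - 63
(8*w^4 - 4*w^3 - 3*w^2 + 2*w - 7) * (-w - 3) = -8*w^5 - 20*w^4 + 15*w^3 + 7*w^2 + w + 21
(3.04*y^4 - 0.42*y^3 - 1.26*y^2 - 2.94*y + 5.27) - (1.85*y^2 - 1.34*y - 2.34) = 3.04*y^4 - 0.42*y^3 - 3.11*y^2 - 1.6*y + 7.61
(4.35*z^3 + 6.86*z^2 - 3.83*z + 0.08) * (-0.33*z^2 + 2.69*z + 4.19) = -1.4355*z^5 + 9.4377*z^4 + 37.9438*z^3 + 18.4143*z^2 - 15.8325*z + 0.3352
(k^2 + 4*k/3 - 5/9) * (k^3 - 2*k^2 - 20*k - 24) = k^5 - 2*k^4/3 - 209*k^3/9 - 446*k^2/9 - 188*k/9 + 40/3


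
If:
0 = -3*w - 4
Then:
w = -4/3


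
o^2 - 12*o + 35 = (o - 7)*(o - 5)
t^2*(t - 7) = t^3 - 7*t^2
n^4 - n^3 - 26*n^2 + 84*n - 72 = (n - 3)*(n - 2)^2*(n + 6)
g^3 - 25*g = g*(g - 5)*(g + 5)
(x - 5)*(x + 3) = x^2 - 2*x - 15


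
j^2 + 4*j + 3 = (j + 1)*(j + 3)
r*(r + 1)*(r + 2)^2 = r^4 + 5*r^3 + 8*r^2 + 4*r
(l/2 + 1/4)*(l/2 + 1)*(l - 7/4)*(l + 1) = l^4/4 + 7*l^3/16 - 21*l^2/32 - 41*l/32 - 7/16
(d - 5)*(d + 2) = d^2 - 3*d - 10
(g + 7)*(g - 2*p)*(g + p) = g^3 - g^2*p + 7*g^2 - 2*g*p^2 - 7*g*p - 14*p^2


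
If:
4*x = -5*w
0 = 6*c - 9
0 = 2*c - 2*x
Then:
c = 3/2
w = -6/5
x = 3/2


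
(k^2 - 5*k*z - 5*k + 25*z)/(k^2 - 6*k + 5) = (k - 5*z)/(k - 1)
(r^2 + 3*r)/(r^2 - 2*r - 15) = r/(r - 5)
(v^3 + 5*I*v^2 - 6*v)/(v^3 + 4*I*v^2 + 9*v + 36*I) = v*(v + 2*I)/(v^2 + I*v + 12)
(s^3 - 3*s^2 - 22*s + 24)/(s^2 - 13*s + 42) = (s^2 + 3*s - 4)/(s - 7)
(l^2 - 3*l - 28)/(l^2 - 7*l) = (l + 4)/l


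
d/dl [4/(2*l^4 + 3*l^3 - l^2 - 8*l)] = 4*(-8*l^3 - 9*l^2 + 2*l + 8)/(l^2*(2*l^3 + 3*l^2 - l - 8)^2)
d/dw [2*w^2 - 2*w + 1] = 4*w - 2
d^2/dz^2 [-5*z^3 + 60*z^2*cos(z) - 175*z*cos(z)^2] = -60*z^2*cos(z) - 240*z*sin(z) + 350*z*cos(2*z) - 30*z + 350*sin(2*z) + 120*cos(z)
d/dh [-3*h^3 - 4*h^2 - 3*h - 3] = -9*h^2 - 8*h - 3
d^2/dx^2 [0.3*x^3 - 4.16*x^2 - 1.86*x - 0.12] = 1.8*x - 8.32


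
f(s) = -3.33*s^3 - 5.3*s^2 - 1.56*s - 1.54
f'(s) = -9.99*s^2 - 10.6*s - 1.56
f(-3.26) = 62.59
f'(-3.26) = -73.17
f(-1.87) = 4.62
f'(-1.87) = -16.67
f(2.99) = -142.60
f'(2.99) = -122.57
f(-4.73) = 239.66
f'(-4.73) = -174.93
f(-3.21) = 59.00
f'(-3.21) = -70.47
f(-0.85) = -2.00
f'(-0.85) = 0.23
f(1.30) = -19.84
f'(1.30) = -32.22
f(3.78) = -263.02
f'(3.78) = -184.37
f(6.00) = -920.98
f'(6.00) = -424.80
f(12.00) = -6537.70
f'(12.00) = -1567.32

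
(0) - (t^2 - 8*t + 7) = -t^2 + 8*t - 7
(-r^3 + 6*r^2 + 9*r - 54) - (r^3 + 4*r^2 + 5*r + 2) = -2*r^3 + 2*r^2 + 4*r - 56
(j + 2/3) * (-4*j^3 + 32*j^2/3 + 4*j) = -4*j^4 + 8*j^3 + 100*j^2/9 + 8*j/3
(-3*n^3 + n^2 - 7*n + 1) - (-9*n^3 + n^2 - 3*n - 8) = 6*n^3 - 4*n + 9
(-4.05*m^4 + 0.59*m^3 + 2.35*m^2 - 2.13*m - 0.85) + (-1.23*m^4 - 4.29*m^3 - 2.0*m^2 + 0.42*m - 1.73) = -5.28*m^4 - 3.7*m^3 + 0.35*m^2 - 1.71*m - 2.58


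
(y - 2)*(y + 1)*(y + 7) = y^3 + 6*y^2 - 9*y - 14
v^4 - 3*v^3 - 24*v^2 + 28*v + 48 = (v - 6)*(v - 2)*(v + 1)*(v + 4)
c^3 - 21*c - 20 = (c - 5)*(c + 1)*(c + 4)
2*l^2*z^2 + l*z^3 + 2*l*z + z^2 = z*(2*l + z)*(l*z + 1)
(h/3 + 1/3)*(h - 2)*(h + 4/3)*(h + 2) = h^4/3 + 7*h^3/9 - 8*h^2/9 - 28*h/9 - 16/9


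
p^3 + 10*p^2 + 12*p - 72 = (p - 2)*(p + 6)^2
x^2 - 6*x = x*(x - 6)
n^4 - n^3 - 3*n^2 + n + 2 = (n - 2)*(n - 1)*(n + 1)^2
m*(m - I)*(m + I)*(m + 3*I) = m^4 + 3*I*m^3 + m^2 + 3*I*m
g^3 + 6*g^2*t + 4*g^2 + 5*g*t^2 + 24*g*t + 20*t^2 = (g + 4)*(g + t)*(g + 5*t)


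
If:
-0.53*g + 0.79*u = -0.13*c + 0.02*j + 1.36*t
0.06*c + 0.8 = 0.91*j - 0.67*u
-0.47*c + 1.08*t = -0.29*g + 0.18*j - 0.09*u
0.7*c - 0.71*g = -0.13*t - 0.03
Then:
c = 1.11576026850685*u - 0.35257365950145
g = 1.14224704229397*u - 0.292927879920636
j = 0.809830347374078*u + 0.855874264208696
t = 0.230486246722502*u + 0.0678674377489518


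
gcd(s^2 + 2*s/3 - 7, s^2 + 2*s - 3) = s + 3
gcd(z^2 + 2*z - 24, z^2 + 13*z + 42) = z + 6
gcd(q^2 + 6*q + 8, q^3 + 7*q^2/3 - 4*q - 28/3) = q + 2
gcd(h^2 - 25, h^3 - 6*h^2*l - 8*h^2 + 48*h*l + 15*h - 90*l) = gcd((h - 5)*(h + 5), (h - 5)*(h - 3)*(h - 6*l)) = h - 5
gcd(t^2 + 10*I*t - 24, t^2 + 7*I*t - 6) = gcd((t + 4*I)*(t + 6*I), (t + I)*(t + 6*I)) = t + 6*I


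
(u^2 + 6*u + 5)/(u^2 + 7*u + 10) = (u + 1)/(u + 2)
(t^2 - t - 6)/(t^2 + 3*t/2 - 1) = 2*(t - 3)/(2*t - 1)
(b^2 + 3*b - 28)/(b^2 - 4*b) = (b + 7)/b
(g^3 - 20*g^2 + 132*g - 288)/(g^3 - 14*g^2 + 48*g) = (g - 6)/g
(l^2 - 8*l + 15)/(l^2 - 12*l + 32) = (l^2 - 8*l + 15)/(l^2 - 12*l + 32)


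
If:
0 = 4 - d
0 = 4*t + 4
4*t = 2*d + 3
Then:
No Solution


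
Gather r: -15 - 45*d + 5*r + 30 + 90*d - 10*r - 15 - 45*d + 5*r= 0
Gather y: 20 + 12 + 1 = 33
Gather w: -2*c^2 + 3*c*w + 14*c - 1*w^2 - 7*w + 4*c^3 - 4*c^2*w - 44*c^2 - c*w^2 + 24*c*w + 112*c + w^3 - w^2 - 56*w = 4*c^3 - 46*c^2 + 126*c + w^3 + w^2*(-c - 2) + w*(-4*c^2 + 27*c - 63)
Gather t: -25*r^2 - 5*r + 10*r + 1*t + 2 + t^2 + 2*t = -25*r^2 + 5*r + t^2 + 3*t + 2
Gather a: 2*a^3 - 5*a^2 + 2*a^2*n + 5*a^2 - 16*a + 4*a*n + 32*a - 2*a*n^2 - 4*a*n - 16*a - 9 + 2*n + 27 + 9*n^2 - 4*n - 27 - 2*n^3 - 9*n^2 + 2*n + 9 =2*a^3 + 2*a^2*n - 2*a*n^2 - 2*n^3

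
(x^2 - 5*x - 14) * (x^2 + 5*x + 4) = x^4 - 35*x^2 - 90*x - 56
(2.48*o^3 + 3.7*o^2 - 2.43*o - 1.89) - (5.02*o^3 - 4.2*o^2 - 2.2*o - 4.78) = -2.54*o^3 + 7.9*o^2 - 0.23*o + 2.89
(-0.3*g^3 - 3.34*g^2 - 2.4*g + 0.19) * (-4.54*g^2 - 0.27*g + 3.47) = 1.362*g^5 + 15.2446*g^4 + 10.7568*g^3 - 11.8044*g^2 - 8.3793*g + 0.6593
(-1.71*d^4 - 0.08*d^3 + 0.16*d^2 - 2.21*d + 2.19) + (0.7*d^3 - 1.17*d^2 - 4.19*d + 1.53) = -1.71*d^4 + 0.62*d^3 - 1.01*d^2 - 6.4*d + 3.72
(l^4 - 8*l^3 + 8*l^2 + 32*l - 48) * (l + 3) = l^5 - 5*l^4 - 16*l^3 + 56*l^2 + 48*l - 144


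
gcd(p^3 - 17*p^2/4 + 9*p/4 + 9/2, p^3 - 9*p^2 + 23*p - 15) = p - 3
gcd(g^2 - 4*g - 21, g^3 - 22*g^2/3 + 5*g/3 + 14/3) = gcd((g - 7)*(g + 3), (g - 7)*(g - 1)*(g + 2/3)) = g - 7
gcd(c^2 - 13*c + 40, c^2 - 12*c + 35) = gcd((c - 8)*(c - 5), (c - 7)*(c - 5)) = c - 5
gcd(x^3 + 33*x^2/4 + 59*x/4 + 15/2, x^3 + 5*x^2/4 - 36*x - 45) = x^2 + 29*x/4 + 15/2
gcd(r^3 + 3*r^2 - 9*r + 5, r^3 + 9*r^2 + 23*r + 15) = r + 5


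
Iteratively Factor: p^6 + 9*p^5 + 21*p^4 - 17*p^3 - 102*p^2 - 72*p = (p + 4)*(p^5 + 5*p^4 + p^3 - 21*p^2 - 18*p) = (p + 1)*(p + 4)*(p^4 + 4*p^3 - 3*p^2 - 18*p) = (p + 1)*(p + 3)*(p + 4)*(p^3 + p^2 - 6*p) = (p + 1)*(p + 3)^2*(p + 4)*(p^2 - 2*p) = p*(p + 1)*(p + 3)^2*(p + 4)*(p - 2)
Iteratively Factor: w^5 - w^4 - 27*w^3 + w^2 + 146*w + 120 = (w - 5)*(w^4 + 4*w^3 - 7*w^2 - 34*w - 24) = (w - 5)*(w - 3)*(w^3 + 7*w^2 + 14*w + 8) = (w - 5)*(w - 3)*(w + 4)*(w^2 + 3*w + 2) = (w - 5)*(w - 3)*(w + 1)*(w + 4)*(w + 2)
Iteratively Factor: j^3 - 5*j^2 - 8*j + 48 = (j - 4)*(j^2 - j - 12) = (j - 4)*(j + 3)*(j - 4)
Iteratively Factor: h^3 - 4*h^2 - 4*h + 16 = (h - 2)*(h^2 - 2*h - 8) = (h - 4)*(h - 2)*(h + 2)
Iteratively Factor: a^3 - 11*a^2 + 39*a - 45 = (a - 5)*(a^2 - 6*a + 9) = (a - 5)*(a - 3)*(a - 3)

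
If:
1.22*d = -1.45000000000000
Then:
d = -1.19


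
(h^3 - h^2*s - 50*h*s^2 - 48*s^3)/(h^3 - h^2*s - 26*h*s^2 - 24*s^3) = (-h^2 + 2*h*s + 48*s^2)/(-h^2 + 2*h*s + 24*s^2)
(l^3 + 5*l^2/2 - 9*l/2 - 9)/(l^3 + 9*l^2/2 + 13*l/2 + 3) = (l^2 + l - 6)/(l^2 + 3*l + 2)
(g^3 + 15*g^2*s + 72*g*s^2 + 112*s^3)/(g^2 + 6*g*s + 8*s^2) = (g^2 + 11*g*s + 28*s^2)/(g + 2*s)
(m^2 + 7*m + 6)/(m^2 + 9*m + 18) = (m + 1)/(m + 3)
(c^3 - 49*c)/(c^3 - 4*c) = (c^2 - 49)/(c^2 - 4)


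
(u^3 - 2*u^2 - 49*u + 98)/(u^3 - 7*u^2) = 1 + 5/u - 14/u^2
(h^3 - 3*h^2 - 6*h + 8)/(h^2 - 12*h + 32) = (h^2 + h - 2)/(h - 8)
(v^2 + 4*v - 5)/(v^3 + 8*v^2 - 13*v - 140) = (v - 1)/(v^2 + 3*v - 28)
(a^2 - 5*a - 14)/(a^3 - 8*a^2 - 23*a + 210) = (a + 2)/(a^2 - a - 30)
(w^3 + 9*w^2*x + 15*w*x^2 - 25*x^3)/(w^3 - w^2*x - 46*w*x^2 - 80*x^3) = (-w^2 - 4*w*x + 5*x^2)/(-w^2 + 6*w*x + 16*x^2)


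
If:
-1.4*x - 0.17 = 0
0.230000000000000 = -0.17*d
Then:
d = -1.35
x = -0.12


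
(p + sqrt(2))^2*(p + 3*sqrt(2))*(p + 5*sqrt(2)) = p^4 + 10*sqrt(2)*p^3 + 64*p^2 + 76*sqrt(2)*p + 60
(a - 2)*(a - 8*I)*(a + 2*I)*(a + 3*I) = a^4 - 2*a^3 - 3*I*a^3 + 34*a^2 + 6*I*a^2 - 68*a + 48*I*a - 96*I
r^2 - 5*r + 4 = (r - 4)*(r - 1)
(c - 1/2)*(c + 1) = c^2 + c/2 - 1/2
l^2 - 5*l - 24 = (l - 8)*(l + 3)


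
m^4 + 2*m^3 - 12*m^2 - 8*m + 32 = (m - 2)^2*(m + 2)*(m + 4)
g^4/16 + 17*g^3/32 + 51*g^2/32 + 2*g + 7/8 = (g/4 + 1/4)*(g/4 + 1/2)*(g + 2)*(g + 7/2)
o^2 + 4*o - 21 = (o - 3)*(o + 7)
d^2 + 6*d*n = d*(d + 6*n)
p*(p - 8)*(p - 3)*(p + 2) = p^4 - 9*p^3 + 2*p^2 + 48*p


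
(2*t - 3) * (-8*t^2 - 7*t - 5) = -16*t^3 + 10*t^2 + 11*t + 15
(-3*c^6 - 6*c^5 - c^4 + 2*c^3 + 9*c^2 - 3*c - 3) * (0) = 0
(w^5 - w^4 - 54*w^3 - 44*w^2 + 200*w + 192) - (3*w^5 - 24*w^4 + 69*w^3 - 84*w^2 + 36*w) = -2*w^5 + 23*w^4 - 123*w^3 + 40*w^2 + 164*w + 192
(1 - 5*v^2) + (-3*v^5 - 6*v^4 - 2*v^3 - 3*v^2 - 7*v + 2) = -3*v^5 - 6*v^4 - 2*v^3 - 8*v^2 - 7*v + 3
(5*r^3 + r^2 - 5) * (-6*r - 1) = -30*r^4 - 11*r^3 - r^2 + 30*r + 5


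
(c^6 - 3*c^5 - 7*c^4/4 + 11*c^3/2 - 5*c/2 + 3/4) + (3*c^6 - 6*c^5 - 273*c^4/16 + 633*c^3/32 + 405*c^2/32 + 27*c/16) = 4*c^6 - 9*c^5 - 301*c^4/16 + 809*c^3/32 + 405*c^2/32 - 13*c/16 + 3/4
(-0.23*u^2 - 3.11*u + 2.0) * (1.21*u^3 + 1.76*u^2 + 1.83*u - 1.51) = -0.2783*u^5 - 4.1679*u^4 - 3.4745*u^3 - 1.824*u^2 + 8.3561*u - 3.02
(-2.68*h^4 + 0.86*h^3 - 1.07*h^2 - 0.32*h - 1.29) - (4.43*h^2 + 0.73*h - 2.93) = -2.68*h^4 + 0.86*h^3 - 5.5*h^2 - 1.05*h + 1.64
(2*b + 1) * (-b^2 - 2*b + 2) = -2*b^3 - 5*b^2 + 2*b + 2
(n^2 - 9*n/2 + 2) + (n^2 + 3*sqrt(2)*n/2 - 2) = 2*n^2 - 9*n/2 + 3*sqrt(2)*n/2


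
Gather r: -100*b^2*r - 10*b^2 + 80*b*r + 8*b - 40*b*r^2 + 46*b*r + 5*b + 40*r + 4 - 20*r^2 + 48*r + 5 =-10*b^2 + 13*b + r^2*(-40*b - 20) + r*(-100*b^2 + 126*b + 88) + 9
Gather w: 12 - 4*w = 12 - 4*w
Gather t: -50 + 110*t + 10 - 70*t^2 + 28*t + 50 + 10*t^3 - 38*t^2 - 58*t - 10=10*t^3 - 108*t^2 + 80*t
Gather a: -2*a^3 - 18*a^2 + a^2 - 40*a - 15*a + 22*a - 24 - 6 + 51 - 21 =-2*a^3 - 17*a^2 - 33*a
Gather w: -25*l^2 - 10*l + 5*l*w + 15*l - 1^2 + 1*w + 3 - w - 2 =-25*l^2 + 5*l*w + 5*l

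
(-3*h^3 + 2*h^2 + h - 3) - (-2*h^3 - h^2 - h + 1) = -h^3 + 3*h^2 + 2*h - 4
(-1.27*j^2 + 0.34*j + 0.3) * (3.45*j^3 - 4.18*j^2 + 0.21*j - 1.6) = -4.3815*j^5 + 6.4816*j^4 - 0.6529*j^3 + 0.8494*j^2 - 0.481*j - 0.48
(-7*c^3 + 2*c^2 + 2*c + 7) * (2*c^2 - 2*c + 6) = -14*c^5 + 18*c^4 - 42*c^3 + 22*c^2 - 2*c + 42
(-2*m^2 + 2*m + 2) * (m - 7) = -2*m^3 + 16*m^2 - 12*m - 14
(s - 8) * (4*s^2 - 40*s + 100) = 4*s^3 - 72*s^2 + 420*s - 800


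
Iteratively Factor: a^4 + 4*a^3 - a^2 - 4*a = (a + 1)*(a^3 + 3*a^2 - 4*a) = a*(a + 1)*(a^2 + 3*a - 4) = a*(a - 1)*(a + 1)*(a + 4)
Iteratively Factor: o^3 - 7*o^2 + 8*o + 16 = (o - 4)*(o^2 - 3*o - 4) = (o - 4)*(o + 1)*(o - 4)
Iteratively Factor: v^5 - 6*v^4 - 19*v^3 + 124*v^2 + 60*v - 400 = (v + 2)*(v^4 - 8*v^3 - 3*v^2 + 130*v - 200) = (v - 5)*(v + 2)*(v^3 - 3*v^2 - 18*v + 40) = (v - 5)*(v + 2)*(v + 4)*(v^2 - 7*v + 10) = (v - 5)*(v - 2)*(v + 2)*(v + 4)*(v - 5)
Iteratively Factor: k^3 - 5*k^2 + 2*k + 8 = (k - 2)*(k^2 - 3*k - 4) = (k - 4)*(k - 2)*(k + 1)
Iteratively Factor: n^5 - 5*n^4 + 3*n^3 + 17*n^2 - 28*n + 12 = (n - 1)*(n^4 - 4*n^3 - n^2 + 16*n - 12) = (n - 1)^2*(n^3 - 3*n^2 - 4*n + 12) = (n - 2)*(n - 1)^2*(n^2 - n - 6) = (n - 2)*(n - 1)^2*(n + 2)*(n - 3)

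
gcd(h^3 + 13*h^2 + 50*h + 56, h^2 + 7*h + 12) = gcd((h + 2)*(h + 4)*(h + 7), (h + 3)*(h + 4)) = h + 4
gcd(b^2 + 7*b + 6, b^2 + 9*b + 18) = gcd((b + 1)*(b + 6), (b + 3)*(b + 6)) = b + 6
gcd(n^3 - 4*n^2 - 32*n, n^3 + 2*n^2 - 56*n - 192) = n^2 - 4*n - 32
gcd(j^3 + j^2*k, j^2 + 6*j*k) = j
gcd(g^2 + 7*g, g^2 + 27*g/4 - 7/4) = g + 7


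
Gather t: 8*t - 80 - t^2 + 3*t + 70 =-t^2 + 11*t - 10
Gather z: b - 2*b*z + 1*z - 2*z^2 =b - 2*z^2 + z*(1 - 2*b)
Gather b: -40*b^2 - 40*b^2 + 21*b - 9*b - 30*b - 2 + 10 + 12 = -80*b^2 - 18*b + 20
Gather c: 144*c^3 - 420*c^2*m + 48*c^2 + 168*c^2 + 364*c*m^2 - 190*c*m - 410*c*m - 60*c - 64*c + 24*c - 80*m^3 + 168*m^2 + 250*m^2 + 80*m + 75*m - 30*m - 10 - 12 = 144*c^3 + c^2*(216 - 420*m) + c*(364*m^2 - 600*m - 100) - 80*m^3 + 418*m^2 + 125*m - 22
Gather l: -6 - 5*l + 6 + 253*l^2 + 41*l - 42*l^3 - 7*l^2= -42*l^3 + 246*l^2 + 36*l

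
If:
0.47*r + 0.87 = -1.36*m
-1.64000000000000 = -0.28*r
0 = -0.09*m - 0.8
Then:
No Solution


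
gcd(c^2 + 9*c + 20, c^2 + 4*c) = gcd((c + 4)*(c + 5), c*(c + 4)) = c + 4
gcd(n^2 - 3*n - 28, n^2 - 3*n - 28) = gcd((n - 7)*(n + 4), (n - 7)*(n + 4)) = n^2 - 3*n - 28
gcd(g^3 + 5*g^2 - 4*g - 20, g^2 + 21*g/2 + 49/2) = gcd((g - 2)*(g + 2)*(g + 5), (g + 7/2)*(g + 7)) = 1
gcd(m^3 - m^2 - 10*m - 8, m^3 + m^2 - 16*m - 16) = m^2 - 3*m - 4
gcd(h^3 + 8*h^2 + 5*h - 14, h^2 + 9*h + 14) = h^2 + 9*h + 14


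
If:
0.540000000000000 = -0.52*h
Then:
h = -1.04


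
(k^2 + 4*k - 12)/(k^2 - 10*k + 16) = (k + 6)/(k - 8)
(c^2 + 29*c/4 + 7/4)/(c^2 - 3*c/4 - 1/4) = (c + 7)/(c - 1)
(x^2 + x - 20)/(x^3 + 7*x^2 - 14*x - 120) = 1/(x + 6)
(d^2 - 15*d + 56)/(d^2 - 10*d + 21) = (d - 8)/(d - 3)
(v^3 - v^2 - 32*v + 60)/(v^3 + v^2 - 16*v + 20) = (v^2 + v - 30)/(v^2 + 3*v - 10)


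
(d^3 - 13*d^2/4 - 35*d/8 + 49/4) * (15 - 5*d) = -5*d^4 + 125*d^3/4 - 215*d^2/8 - 1015*d/8 + 735/4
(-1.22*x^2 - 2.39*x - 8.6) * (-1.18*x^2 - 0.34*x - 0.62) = 1.4396*x^4 + 3.235*x^3 + 11.717*x^2 + 4.4058*x + 5.332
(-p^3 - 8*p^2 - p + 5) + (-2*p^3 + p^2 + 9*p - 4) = -3*p^3 - 7*p^2 + 8*p + 1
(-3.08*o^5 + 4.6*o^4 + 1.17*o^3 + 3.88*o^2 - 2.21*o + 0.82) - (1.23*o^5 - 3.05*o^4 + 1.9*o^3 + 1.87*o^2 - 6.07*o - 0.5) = -4.31*o^5 + 7.65*o^4 - 0.73*o^3 + 2.01*o^2 + 3.86*o + 1.32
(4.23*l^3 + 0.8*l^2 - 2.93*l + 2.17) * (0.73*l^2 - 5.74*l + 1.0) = 3.0879*l^5 - 23.6962*l^4 - 2.5009*l^3 + 19.2023*l^2 - 15.3858*l + 2.17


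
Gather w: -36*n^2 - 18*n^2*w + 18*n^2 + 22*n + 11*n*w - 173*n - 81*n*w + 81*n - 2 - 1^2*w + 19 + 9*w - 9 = -18*n^2 - 70*n + w*(-18*n^2 - 70*n + 8) + 8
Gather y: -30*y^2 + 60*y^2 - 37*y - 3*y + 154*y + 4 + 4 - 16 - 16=30*y^2 + 114*y - 24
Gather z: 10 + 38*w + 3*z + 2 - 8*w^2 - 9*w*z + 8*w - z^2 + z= -8*w^2 + 46*w - z^2 + z*(4 - 9*w) + 12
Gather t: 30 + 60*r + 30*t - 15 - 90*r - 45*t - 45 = -30*r - 15*t - 30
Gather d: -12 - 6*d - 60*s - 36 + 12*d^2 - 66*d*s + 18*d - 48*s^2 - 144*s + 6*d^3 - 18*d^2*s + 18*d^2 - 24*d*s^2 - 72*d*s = 6*d^3 + d^2*(30 - 18*s) + d*(-24*s^2 - 138*s + 12) - 48*s^2 - 204*s - 48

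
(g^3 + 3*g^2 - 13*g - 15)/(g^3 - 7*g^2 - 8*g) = (g^2 + 2*g - 15)/(g*(g - 8))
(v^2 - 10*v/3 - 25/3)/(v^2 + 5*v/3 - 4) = (3*v^2 - 10*v - 25)/(3*v^2 + 5*v - 12)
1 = 1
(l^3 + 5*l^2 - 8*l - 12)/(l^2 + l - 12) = (l^3 + 5*l^2 - 8*l - 12)/(l^2 + l - 12)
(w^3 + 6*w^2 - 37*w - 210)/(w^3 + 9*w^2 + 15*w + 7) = (w^2 - w - 30)/(w^2 + 2*w + 1)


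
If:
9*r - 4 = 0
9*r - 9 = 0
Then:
No Solution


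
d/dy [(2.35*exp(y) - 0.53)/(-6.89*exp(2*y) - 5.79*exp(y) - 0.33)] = (16.1915*exp(2*y) - 7.3034*exp(y) - 3.8442)*exp(y)/(47.4721*exp(4*y) + 79.7862*exp(3*y) + 38.0715*exp(2*y) + 3.8214*exp(y) + 0.1089)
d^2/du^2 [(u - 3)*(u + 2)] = 2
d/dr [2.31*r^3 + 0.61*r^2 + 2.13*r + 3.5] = 6.93*r^2 + 1.22*r + 2.13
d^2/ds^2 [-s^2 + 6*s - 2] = -2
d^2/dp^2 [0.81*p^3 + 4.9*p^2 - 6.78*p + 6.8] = 4.86*p + 9.8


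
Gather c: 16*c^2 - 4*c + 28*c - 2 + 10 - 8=16*c^2 + 24*c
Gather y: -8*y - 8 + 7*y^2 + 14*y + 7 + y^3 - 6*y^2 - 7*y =y^3 + y^2 - y - 1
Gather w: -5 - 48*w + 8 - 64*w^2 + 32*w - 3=-64*w^2 - 16*w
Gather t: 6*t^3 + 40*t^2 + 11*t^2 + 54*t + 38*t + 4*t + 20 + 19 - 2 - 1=6*t^3 + 51*t^2 + 96*t + 36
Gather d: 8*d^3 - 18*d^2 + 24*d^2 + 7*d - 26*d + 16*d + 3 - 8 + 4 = 8*d^3 + 6*d^2 - 3*d - 1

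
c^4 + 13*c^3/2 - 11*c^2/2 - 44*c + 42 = (c - 2)*(c - 1)*(c + 7/2)*(c + 6)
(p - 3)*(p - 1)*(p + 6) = p^3 + 2*p^2 - 21*p + 18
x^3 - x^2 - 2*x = x*(x - 2)*(x + 1)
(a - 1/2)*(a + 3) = a^2 + 5*a/2 - 3/2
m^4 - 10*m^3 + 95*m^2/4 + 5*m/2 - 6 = (m - 6)*(m - 4)*(m - 1/2)*(m + 1/2)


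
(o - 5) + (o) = 2*o - 5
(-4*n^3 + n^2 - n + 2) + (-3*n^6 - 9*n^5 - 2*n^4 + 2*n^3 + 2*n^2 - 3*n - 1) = -3*n^6 - 9*n^5 - 2*n^4 - 2*n^3 + 3*n^2 - 4*n + 1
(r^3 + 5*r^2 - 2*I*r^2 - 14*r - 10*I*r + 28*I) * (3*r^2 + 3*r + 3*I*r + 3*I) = 3*r^5 + 18*r^4 - 3*I*r^4 - 21*r^3 - 18*I*r^3 - 6*r^2 + 27*I*r^2 - 54*r + 42*I*r - 84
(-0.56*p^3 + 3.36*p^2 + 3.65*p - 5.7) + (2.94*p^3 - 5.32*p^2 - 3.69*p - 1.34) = 2.38*p^3 - 1.96*p^2 - 0.04*p - 7.04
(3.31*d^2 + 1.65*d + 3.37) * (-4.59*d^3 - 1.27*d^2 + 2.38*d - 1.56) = -15.1929*d^5 - 11.7772*d^4 - 9.686*d^3 - 5.5165*d^2 + 5.4466*d - 5.2572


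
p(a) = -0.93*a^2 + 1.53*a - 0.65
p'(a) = 1.53 - 1.86*a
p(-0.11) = -0.83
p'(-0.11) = 1.73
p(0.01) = -0.63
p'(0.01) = 1.51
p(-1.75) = -6.18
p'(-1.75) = 4.78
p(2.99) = -4.39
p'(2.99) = -4.03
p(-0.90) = -2.78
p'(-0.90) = 3.20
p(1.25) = -0.19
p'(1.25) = -0.80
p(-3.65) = -18.62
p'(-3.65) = 8.32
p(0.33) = -0.25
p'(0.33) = 0.92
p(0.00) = -0.65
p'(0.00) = 1.53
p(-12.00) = -152.93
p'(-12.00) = 23.85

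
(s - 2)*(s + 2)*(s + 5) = s^3 + 5*s^2 - 4*s - 20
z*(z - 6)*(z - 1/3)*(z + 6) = z^4 - z^3/3 - 36*z^2 + 12*z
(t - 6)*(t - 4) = t^2 - 10*t + 24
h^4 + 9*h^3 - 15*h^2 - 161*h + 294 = (h - 3)*(h - 2)*(h + 7)^2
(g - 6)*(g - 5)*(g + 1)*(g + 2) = g^4 - 8*g^3 - g^2 + 68*g + 60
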